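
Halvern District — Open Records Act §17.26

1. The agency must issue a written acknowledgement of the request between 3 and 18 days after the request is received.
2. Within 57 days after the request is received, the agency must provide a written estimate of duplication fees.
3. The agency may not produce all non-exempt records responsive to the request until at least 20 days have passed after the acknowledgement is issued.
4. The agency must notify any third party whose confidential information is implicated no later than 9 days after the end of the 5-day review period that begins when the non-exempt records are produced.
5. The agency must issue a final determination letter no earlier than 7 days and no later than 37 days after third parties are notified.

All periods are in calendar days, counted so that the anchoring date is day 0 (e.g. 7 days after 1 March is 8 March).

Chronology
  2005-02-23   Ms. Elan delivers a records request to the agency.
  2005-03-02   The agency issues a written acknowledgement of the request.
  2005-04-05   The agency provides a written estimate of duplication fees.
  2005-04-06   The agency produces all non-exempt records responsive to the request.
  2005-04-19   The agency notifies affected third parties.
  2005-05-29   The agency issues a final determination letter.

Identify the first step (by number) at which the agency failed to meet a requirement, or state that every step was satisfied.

Step 5

(1) the permitted window runs from 2005-02-23 + 3 = 2005-02-26 to 2005-02-23 + 18 = 2005-03-13; 2005-03-02 falls inside that range.
(2) due by 2005-02-23 + 57 days = 2005-04-21; completed 2005-04-05, before the deadline.
(3) permitted from 2005-03-02 + 20 days = 2005-03-22 onward; done 2005-04-06 — permitted.
(4) due by 2005-04-11 + 9 days = 2005-04-20; 2005-04-19 is within that limit.
(5) the permitted window runs from 2005-04-19 + 7 = 2005-04-26 to 2005-04-19 + 37 = 2005-05-26; 2005-05-29 is 3 days past the end of the window.
The analysis stops there.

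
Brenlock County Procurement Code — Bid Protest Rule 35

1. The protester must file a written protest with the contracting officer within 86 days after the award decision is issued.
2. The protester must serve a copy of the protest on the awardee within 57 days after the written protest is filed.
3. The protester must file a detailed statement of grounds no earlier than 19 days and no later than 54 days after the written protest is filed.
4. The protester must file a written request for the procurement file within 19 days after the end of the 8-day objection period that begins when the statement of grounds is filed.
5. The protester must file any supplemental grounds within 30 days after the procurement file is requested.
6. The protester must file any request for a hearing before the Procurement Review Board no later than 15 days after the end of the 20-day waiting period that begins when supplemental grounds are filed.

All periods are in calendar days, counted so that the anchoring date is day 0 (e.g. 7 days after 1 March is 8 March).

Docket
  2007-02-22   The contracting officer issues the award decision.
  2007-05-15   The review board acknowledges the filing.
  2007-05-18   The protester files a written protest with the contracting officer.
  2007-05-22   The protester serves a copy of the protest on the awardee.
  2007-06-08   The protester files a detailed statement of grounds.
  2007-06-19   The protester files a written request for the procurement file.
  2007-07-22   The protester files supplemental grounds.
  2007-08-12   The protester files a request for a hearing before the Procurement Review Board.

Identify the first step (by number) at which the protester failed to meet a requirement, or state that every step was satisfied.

Step 5

Step 1 — counting 86 days from 2007-02-22 (when the award decision is issued) gives a deadline of 2007-05-19; completed 2007-05-18, before the deadline.
Step 2 — counting 57 days from 2007-05-18 (when the written protest is filed) gives a deadline of 2007-07-14; 2007-05-22 is within that limit.
Step 3 — 19 and 54 days from 2007-05-18 (when the written protest is filed) are 2007-06-06 and 2007-07-11 respectively; done 2007-06-08, which is between those dates.
Step 4 — counting 19 days from 2007-06-16 (end of the 8-day objection period, which began when the statement of grounds is filed on 2007-06-08) gives a deadline of 2007-07-05; 2007-06-19 is within that limit.
Step 5 — counting 30 days from 2007-06-19 (when the procurement file is requested) gives a deadline of 2007-07-19; 2007-07-22 misses that deadline by 3 days.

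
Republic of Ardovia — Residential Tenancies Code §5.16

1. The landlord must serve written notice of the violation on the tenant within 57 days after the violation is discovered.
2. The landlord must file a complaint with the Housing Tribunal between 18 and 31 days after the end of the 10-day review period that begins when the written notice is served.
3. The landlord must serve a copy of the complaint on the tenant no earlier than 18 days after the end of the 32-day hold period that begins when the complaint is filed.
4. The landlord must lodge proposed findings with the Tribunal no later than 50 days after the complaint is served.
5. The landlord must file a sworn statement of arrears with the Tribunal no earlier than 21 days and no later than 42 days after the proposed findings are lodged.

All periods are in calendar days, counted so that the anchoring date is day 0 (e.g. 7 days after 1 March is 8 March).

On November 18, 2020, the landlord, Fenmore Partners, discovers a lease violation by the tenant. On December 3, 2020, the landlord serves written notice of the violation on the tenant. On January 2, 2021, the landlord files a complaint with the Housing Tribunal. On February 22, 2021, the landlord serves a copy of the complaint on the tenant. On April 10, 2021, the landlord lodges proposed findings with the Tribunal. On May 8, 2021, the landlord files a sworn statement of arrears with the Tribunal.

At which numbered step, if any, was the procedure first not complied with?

None — every step was satisfied

(1) due by November 18, 2020 + 57 days = January 14, 2021; December 3, 2020 is within that limit.
(2) the permitted window runs from December 13, 2020 + 18 = December 31, 2020 to December 13, 2020 + 31 = January 13, 2021; done January 2, 2021, which is between those dates.
(3) permitted from February 3, 2021 + 18 days = February 21, 2021 onward; done February 22, 2021, after the minimum wait.
(4) due by February 22, 2021 + 50 days = April 13, 2021; April 10, 2021 is within that limit.
(5) the permitted window runs from April 10, 2021 + 21 = May 1, 2021 to April 10, 2021 + 42 = May 22, 2021; done May 8, 2021 — within the window.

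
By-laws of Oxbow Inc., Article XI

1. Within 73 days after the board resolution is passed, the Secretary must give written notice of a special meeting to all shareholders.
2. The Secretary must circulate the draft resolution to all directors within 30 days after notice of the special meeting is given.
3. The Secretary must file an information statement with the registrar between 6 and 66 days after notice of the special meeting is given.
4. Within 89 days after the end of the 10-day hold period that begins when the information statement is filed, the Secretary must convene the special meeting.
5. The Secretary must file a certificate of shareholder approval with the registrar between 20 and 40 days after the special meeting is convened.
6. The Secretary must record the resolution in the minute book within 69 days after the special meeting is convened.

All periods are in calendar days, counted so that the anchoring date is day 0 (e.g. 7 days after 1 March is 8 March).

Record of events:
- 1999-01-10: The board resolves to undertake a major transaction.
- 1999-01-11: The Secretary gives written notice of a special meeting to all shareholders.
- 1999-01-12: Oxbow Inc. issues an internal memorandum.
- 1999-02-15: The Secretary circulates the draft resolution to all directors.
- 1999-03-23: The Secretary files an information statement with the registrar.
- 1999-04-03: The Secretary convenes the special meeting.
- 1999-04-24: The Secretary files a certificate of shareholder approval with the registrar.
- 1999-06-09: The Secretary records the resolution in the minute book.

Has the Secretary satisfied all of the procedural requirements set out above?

(1) due by 1999-01-10 + 73 days = 1999-03-24; 1999-01-11 is within that limit.
(2) due by 1999-01-11 + 30 days = 1999-02-10; done 1999-02-15 — 5 days late.

No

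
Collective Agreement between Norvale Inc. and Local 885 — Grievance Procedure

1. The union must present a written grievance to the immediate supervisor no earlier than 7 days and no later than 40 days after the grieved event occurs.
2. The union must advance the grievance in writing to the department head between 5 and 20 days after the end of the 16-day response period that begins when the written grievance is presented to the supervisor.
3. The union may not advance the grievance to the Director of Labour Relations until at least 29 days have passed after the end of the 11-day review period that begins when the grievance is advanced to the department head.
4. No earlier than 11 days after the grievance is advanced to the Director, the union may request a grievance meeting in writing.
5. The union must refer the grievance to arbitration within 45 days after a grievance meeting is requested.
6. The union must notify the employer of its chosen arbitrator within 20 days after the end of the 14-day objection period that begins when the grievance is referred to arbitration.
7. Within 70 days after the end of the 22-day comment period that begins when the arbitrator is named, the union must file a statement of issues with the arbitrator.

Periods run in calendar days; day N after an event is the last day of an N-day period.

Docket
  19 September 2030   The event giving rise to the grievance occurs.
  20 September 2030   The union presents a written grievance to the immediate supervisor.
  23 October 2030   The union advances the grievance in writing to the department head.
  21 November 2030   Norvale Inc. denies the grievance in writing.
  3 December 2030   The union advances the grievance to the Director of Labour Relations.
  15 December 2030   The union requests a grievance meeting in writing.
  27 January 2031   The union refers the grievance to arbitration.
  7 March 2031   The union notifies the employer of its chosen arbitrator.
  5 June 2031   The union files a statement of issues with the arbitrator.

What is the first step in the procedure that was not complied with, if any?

Step 1

Step 1: the window is 7–40 days after 19 September 2030 (when the grieved event occurs), so 26 September 2030 through 29 October 2030; done 20 September 2030 — 6 days before the window opened.
The procedure was therefore not followed at step 1.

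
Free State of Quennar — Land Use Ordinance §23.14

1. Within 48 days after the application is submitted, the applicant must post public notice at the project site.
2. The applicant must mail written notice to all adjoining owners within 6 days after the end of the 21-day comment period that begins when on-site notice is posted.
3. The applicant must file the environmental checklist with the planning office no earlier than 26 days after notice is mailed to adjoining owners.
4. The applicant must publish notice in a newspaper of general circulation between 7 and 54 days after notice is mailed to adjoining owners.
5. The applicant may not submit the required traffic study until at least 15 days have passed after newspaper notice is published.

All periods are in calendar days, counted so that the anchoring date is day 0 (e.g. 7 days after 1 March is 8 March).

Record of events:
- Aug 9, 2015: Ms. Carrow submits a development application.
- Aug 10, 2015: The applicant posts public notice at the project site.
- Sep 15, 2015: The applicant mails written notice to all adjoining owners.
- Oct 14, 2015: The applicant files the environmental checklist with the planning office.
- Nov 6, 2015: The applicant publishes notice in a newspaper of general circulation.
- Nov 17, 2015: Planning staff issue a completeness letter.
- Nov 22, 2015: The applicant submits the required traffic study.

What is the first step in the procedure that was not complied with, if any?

Step 1: 48 days after Aug 9, 2015 (when the application is submitted) is Sep 26, 2015; Aug 10, 2015 is within that limit.
Step 2: 6 days after Aug 31, 2015 (end of the 21-day comment period, which began when on-site notice is posted on Aug 10, 2015) is Sep 6, 2015; done Sep 15, 2015 — 9 days late.
That is the first point of non-compliance.

Step 2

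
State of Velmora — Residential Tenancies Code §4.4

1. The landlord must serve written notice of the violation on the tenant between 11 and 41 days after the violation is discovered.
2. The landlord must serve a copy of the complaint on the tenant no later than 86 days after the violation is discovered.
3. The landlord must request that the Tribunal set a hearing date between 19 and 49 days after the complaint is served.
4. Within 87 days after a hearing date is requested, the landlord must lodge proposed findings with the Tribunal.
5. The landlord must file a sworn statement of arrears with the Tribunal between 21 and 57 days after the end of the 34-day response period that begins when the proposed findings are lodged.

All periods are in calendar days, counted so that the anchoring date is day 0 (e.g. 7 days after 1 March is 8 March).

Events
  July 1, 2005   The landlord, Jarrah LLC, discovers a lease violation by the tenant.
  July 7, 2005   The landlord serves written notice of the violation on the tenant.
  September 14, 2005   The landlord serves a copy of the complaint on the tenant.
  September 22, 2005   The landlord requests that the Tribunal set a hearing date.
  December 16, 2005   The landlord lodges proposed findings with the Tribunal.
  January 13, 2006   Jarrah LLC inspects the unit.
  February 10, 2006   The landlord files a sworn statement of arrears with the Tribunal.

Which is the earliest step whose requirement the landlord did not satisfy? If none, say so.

Step 1

Step 1 — 11 and 41 days from July 1, 2005 (when the violation is discovered) are July 12, 2005 and August 11, 2005 respectively; July 7, 2005 is 5 days too early.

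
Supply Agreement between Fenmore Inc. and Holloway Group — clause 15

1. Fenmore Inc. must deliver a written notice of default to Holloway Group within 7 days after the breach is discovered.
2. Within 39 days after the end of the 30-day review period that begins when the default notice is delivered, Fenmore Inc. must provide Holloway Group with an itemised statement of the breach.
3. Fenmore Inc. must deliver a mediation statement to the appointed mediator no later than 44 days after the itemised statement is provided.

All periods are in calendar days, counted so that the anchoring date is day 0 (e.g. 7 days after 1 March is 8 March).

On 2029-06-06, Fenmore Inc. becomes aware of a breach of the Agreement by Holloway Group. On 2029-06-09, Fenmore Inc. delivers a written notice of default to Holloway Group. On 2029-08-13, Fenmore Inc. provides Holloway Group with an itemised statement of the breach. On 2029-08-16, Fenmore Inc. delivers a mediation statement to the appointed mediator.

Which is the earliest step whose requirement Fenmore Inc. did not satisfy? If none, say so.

None — every step was satisfied

(1) due by 2029-06-06 + 7 days = 2029-06-13; 2029-06-09 is within that limit.
(2) due by 2029-07-09 + 39 days = 2029-08-17; 2029-08-13 is within that limit.
(3) due by 2029-08-13 + 44 days = 2029-09-26; done 2029-08-16 — timely.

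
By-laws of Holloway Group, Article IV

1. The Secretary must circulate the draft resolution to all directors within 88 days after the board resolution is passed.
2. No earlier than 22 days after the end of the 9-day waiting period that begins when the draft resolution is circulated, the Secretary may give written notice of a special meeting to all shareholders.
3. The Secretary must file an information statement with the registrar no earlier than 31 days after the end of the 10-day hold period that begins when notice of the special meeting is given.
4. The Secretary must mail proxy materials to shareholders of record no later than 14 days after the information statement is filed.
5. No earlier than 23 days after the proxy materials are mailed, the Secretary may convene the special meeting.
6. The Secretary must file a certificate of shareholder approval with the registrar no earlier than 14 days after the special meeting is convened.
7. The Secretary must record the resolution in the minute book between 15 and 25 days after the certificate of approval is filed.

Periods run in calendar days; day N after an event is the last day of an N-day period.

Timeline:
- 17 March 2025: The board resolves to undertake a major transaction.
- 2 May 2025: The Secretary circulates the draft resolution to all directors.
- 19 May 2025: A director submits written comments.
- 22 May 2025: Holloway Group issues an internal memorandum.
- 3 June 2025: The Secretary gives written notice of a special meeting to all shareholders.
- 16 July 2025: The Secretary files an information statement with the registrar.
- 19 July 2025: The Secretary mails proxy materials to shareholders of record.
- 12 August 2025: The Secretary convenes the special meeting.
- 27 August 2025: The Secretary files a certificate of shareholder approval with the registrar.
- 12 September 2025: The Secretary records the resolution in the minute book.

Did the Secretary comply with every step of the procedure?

Step 1 — counting 88 days from 17 March 2025 (when the board resolution is passed) gives a deadline of 13 June 2025; done 2 May 2025 — timely.
Step 2 — must wait 22 days from 11 May 2025 (end of the 9-day waiting period, which began when the draft resolution is circulated on 2 May 2025), so not before 2 June 2025; done 3 June 2025 — permitted.
Step 3 — must wait 31 days from 13 June 2025 (end of the 10-day hold period, which began when notice of the special meeting is given on 3 June 2025), so not before 14 July 2025; done 16 July 2025 — permitted.
Step 4 — counting 14 days from 16 July 2025 (when the information statement is filed) gives a deadline of 30 July 2025; done 19 July 2025 — timely.
Step 5 — must wait 23 days from 19 July 2025 (when the proxy materials are mailed), so not before 11 August 2025; 12 August 2025 is on or after that date.
Step 6 — must wait 14 days from 12 August 2025 (when the special meeting is convened), so not before 26 August 2025; done 27 August 2025, after the minimum wait.
Step 7 — 15 and 25 days from 27 August 2025 (when the certificate of approval is filed) are 11 September 2025 and 21 September 2025 respectively; done 12 September 2025, which is between those dates.

Yes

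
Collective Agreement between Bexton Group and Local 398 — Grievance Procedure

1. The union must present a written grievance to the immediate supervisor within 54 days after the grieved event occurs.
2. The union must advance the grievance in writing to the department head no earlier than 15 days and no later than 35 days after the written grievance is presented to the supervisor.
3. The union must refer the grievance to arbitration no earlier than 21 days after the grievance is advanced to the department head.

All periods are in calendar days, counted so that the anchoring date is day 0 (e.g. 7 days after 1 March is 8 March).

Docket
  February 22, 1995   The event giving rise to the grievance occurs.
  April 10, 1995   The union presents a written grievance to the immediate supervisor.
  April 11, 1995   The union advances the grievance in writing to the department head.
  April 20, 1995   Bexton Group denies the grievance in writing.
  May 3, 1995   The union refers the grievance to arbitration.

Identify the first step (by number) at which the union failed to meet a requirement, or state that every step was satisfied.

Step 2

Step 1 — counting 54 days from February 22, 1995 (when the grieved event occurs) gives a deadline of April 17, 1995; April 10, 1995 is within that limit.
Step 2 — 15 and 35 days from April 10, 1995 (when the written grievance is presented to the supervisor) are April 25, 1995 and May 15, 1995 respectively; done April 11, 1995 — 14 days before the window opened.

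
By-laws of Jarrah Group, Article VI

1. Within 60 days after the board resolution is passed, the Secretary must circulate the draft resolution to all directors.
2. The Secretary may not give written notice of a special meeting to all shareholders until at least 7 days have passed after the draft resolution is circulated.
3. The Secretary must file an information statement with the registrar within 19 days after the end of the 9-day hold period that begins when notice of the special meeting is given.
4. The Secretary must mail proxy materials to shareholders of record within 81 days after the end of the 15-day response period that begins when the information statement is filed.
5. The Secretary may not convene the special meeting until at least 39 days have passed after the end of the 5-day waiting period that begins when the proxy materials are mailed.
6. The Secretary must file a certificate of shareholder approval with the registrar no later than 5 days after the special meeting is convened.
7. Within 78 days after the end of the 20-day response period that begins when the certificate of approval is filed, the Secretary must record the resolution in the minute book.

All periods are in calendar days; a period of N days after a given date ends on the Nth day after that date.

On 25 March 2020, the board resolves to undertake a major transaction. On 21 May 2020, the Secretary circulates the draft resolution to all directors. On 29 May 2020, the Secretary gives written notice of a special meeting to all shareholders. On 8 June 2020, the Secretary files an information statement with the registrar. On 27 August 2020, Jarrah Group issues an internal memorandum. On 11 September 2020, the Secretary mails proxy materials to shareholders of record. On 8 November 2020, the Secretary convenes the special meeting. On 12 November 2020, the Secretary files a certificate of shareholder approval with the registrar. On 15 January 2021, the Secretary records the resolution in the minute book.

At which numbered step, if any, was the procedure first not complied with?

None — every step was satisfied

Step 1: 60 days after 25 March 2020 (when the board resolution is passed) is 24 May 2020; completed 21 May 2020, before the deadline.
Step 2: the earliest permitted date is 7 days after 21 May 2020 (when the draft resolution is circulated), i.e. 28 May 2020; done 29 May 2020 — permitted.
Step 3: 19 days after 7 June 2020 (end of the 9-day hold period, which began when notice of the special meeting is given on 29 May 2020) is 26 June 2020; completed 8 June 2020, before the deadline.
Step 4: 81 days after 23 June 2020 (end of the 15-day response period, which began when the information statement is filed on 8 June 2020) is 12 September 2020; done 11 September 2020 — timely.
Step 5: the earliest permitted date is 39 days after 16 September 2020 (end of the 5-day waiting period, which began when the proxy materials are mailed on 11 September 2020), i.e. 25 October 2020; done 8 November 2020, after the minimum wait.
Step 6: 5 days after 8 November 2020 (when the special meeting is convened) is 13 November 2020; completed 12 November 2020, before the deadline.
Step 7: 78 days after 2 December 2020 (end of the 20-day response period, which began when the certificate of approval is filed on 12 November 2020) is 18 February 2021; done 15 January 2021 — timely.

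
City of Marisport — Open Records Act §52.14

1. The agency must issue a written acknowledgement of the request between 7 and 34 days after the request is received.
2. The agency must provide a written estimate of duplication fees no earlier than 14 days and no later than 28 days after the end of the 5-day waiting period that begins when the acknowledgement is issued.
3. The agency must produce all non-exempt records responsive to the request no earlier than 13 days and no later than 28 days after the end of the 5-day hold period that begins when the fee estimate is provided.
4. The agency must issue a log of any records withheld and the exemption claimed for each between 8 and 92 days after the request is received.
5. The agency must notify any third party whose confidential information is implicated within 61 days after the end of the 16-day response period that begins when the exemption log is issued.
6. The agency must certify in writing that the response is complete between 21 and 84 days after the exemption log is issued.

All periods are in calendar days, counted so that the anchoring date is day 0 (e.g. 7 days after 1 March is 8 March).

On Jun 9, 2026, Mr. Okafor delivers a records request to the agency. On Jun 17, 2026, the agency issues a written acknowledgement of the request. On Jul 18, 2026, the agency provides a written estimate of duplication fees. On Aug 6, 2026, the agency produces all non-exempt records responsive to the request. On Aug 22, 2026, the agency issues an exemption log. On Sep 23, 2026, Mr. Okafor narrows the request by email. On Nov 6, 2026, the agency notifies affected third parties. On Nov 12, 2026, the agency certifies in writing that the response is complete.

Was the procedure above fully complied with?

Step 1 — 7 and 34 days from Jun 9, 2026 (when the request is received) are Jun 16, 2026 and Jul 13, 2026 respectively; Jun 17, 2026 falls inside that range.
Step 2 — 14 and 28 days from Jun 22, 2026 (end of the 5-day waiting period, which began when the acknowledgement is issued on Jun 17, 2026) are Jul 6, 2026 and Jul 20, 2026 respectively; done Jul 18, 2026 — within the window.
Step 3 — 13 and 28 days from Jul 23, 2026 (end of the 5-day hold period, which began when the fee estimate is provided on Jul 18, 2026) are Aug 5, 2026 and Aug 20, 2026 respectively; done Aug 6, 2026 — within the window.
Step 4 — 8 and 92 days from Jun 9, 2026 (when the request is received) are Jun 17, 2026 and Sep 9, 2026 respectively; done Aug 22, 2026, which is between those dates.
Step 5 — counting 61 days from Sep 7, 2026 (end of the 16-day response period, which began when the exemption log is issued on Aug 22, 2026) gives a deadline of Nov 7, 2026; Nov 6, 2026 is within that limit.
Step 6 — 21 and 84 days from Aug 22, 2026 (when the exemption log is issued) are Sep 12, 2026 and Nov 14, 2026 respectively; done Nov 12, 2026 — within the window.

Yes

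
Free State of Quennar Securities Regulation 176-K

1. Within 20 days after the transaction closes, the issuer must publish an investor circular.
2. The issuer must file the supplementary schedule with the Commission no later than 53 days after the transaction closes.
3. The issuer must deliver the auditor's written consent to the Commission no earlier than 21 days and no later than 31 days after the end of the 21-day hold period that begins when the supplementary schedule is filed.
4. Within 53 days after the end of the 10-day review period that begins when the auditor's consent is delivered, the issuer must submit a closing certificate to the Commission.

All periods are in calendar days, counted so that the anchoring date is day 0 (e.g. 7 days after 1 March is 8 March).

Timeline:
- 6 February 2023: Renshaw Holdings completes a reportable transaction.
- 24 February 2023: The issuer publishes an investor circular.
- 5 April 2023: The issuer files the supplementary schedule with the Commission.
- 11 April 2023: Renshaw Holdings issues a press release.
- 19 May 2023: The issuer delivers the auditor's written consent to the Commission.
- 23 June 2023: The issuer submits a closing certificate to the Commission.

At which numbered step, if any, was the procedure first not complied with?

Step 1 — counting 20 days from 6 February 2023 (when the transaction closes) gives a deadline of 26 February 2023; done 24 February 2023 — timely.
Step 2 — counting 53 days from 6 February 2023 (when the transaction closes) gives a deadline of 31 March 2023; done 5 April 2023 — 5 days late.

Step 2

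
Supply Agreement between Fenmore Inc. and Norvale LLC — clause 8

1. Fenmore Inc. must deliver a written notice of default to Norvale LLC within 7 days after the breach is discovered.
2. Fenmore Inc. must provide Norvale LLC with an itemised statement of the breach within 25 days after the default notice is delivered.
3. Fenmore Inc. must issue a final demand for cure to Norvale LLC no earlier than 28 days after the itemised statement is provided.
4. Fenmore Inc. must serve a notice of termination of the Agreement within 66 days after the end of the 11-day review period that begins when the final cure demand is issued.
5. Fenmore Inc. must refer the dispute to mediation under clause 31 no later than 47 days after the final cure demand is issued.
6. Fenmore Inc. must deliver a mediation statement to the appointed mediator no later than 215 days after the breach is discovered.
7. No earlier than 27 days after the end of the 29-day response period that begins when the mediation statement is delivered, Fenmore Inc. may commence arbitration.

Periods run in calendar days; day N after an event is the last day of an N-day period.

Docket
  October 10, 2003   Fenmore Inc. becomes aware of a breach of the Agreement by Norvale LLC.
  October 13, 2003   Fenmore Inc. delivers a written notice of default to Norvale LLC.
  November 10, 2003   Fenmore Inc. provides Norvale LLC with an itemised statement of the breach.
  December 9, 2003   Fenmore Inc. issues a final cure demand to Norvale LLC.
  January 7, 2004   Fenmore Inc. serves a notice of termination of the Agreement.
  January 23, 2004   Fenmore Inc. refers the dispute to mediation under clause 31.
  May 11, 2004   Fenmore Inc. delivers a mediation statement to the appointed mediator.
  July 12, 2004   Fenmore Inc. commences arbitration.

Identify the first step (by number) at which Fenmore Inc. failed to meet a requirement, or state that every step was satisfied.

Step 2

(1) due by October 10, 2003 + 7 days = October 17, 2003; done October 13, 2003 — timely.
(2) due by October 13, 2003 + 25 days = November 7, 2003; done November 10, 2003 — 3 days late.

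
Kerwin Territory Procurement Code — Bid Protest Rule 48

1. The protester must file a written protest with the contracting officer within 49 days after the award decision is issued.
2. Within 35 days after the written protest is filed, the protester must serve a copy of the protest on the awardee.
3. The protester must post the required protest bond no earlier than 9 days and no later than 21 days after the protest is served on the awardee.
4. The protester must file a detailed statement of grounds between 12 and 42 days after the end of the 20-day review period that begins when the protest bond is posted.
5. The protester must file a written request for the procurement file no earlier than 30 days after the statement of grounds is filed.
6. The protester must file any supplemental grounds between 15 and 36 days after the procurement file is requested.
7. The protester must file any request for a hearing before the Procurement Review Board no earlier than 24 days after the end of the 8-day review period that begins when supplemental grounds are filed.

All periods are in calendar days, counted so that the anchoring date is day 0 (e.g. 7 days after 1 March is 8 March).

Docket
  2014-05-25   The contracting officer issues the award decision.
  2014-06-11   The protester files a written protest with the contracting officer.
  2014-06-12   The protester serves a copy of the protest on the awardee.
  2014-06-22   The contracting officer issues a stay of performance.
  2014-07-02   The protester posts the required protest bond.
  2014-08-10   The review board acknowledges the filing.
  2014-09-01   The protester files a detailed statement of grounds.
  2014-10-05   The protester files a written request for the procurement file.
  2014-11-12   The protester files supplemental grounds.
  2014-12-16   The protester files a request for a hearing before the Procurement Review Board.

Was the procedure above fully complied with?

No

Step 1 — counting 49 days from 2014-05-25 (when the award decision is issued) gives a deadline of 2014-07-13; 2014-06-11 is within that limit.
Step 2 — counting 35 days from 2014-06-11 (when the written protest is filed) gives a deadline of 2014-07-16; done 2014-06-12 — timely.
Step 3 — 9 and 21 days from 2014-06-12 (when the protest is served on the awardee) are 2014-06-21 and 2014-07-03 respectively; done 2014-07-02, which is between those dates.
Step 4 — 12 and 42 days from 2014-07-22 (end of the 20-day review period, which began when the protest bond is posted on 2014-07-02) are 2014-08-03 and 2014-09-02 respectively; 2014-09-01 falls inside that range.
Step 5 — must wait 30 days from 2014-09-01 (when the statement of grounds is filed), so not before 2014-10-01; done 2014-10-05 — permitted.
Step 6 — 15 and 36 days from 2014-10-05 (when the procurement file is requested) are 2014-10-20 and 2014-11-10 respectively; 2014-11-12 is 2 days past the end of the window.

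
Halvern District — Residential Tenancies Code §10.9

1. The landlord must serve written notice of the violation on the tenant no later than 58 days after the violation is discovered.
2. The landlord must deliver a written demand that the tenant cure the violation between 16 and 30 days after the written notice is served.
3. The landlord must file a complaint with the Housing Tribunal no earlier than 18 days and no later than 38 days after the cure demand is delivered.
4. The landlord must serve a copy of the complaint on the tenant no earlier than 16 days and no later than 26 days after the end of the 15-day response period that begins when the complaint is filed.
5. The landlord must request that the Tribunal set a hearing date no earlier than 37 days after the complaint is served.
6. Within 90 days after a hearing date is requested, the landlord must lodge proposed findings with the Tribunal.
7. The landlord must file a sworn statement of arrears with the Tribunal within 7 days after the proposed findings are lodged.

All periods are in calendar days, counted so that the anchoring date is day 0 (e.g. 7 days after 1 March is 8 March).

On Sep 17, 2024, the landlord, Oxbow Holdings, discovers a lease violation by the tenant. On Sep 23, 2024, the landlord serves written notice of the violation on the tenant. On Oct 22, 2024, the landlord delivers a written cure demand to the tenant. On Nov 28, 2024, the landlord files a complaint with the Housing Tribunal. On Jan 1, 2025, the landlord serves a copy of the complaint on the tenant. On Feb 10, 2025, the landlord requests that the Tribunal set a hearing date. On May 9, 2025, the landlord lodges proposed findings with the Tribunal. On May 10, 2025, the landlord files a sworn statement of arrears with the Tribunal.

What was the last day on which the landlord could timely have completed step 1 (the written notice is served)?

Nov 14, 2024

Step 1 runs from Sep 17, 2024, when the violation is discovered. 58 days after Sep 17, 2024 is Nov 14, 2024.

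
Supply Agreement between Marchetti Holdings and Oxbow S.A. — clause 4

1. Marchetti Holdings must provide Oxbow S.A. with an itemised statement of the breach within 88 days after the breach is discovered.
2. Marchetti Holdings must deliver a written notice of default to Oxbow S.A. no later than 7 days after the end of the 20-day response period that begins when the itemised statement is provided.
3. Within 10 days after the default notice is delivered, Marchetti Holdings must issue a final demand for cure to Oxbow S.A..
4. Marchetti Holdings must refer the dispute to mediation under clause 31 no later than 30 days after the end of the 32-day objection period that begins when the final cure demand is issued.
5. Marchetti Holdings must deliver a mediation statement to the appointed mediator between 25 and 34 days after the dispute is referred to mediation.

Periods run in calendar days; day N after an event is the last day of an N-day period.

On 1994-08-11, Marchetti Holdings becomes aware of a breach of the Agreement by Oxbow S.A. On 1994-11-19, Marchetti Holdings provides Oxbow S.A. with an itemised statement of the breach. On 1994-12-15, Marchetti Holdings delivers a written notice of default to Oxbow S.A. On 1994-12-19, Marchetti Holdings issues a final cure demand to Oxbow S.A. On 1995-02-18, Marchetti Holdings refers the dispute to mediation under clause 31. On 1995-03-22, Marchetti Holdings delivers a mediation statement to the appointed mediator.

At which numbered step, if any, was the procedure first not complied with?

Step 1

(1) due by 1994-08-11 + 88 days = 1994-11-07; 1994-11-19 misses that deadline by 12 days.
The procedure was therefore not followed at step 1.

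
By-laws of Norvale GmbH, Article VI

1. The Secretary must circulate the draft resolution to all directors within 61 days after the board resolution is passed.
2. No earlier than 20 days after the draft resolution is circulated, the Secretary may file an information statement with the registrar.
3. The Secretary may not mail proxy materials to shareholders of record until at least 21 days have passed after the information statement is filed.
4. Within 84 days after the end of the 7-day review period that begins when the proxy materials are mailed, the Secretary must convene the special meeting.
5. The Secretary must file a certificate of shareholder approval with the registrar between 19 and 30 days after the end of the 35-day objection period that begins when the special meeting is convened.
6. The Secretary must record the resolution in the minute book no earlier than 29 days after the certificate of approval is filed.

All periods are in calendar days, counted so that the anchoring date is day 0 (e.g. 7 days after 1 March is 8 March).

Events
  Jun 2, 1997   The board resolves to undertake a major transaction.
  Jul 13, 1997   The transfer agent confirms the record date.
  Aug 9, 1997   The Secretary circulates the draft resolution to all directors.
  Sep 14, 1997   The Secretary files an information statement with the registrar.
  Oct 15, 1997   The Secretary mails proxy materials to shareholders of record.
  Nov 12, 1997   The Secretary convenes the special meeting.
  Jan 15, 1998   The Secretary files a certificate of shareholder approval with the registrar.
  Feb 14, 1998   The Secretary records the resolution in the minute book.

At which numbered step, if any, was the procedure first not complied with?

(1) due by Jun 2, 1997 + 61 days = Aug 2, 1997; done Aug 9, 1997 — 7 days late.

Step 1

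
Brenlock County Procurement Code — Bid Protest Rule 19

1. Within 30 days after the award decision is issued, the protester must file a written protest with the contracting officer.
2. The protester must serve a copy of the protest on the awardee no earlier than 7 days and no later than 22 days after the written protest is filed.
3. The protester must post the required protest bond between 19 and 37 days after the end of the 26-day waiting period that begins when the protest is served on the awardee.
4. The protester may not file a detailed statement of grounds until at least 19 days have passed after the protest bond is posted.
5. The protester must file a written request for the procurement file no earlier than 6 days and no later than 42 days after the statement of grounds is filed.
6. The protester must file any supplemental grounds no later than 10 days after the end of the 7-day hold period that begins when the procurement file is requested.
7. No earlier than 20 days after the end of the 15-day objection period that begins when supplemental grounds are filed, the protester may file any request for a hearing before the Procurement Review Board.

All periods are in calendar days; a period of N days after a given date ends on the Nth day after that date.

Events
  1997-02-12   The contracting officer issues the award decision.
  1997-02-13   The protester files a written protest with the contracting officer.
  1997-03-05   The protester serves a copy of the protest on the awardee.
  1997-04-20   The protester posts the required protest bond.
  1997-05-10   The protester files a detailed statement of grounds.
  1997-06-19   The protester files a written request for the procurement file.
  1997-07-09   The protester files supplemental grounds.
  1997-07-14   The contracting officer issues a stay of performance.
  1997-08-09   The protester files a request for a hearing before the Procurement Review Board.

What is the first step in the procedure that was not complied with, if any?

(1) due by 1997-02-12 + 30 days = 1997-03-14; completed 1997-02-13, before the deadline.
(2) the permitted window runs from 1997-02-13 + 7 = 1997-02-20 to 1997-02-13 + 22 = 1997-03-07; done 1997-03-05, which is between those dates.
(3) the permitted window runs from 1997-03-31 + 19 = 1997-04-19 to 1997-03-31 + 37 = 1997-05-07; done 1997-04-20 — within the window.
(4) permitted from 1997-04-20 + 19 days = 1997-05-09 onward; 1997-05-10 is on or after that date.
(5) the permitted window runs from 1997-05-10 + 6 = 1997-05-16 to 1997-05-10 + 42 = 1997-06-21; done 1997-06-19, which is between those dates.
(6) due by 1997-06-26 + 10 days = 1997-07-06; not done until 1997-07-09, 3 days after the deadline.
Later steps need not be reached.

Step 6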